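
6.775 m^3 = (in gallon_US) 1 gallon_US = 0.0037854118 m^3, so 6.775 m^3 = 6.775 / 0.0037854118 = 1789.7657 gallon_US ≈ 1790 gallon_US (4 s.f.). Final answer: 1790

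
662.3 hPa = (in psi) 9.606. Check: 1 hPa = 100 Pa, so 662.3 hPa = 662.3 * 100 = 66230 Pa. 1 psi = 6894.7573 Pa, so 66230 Pa = 66230 / 6894.7573 = 9.6058494 psi ≈ 9.606 psi (4 s.f.).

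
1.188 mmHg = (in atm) 0.001563. Check: 1 mmHg = 133.32237 Pa, so 1.188 mmHg = 1.188 * 133.32237 = 158.38697 Pa. 1 atm = 101325 Pa, so 158.38697 Pa = 158.38697 / 101325 = 0.0015631579 atm ≈ 0.001563 atm (4 s.f.).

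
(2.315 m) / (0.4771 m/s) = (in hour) 0.001348. Check: 2.315 m is already in m. 0.4771 m/s is already in m/s. Combine: 2.315 m / 0.4771 m/s = 4.8522322 s. 1 hour = 3600 s, so 4.8522322 s = 4.8522322 / 3600 = 0.0013478423 hour ≈ 0.001348 hour (4 s.f.).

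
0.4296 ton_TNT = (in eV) 1 ton_TNT = 4.184e+09 J, so 0.4296 ton_TNT = 0.4296 * 4.184e+09 = 1.7974464e+09 J. 1 eV = 1.6021766e-19 J, so 1.7974464e+09 J = 1.7974464e+09 / 1.6021766e-19 = 1.1218778e+28 eV ≈ 1.122e+28 eV (4 s.f.). Final answer: 1.122e+28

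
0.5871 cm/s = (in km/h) 0.02114. Check: 1 cm/s = 0.01 m/s, so 0.5871 cm/s = 0.5871 * 0.01 = 0.005871 m/s. 1 km/h = 0.27777778 m/s, so 0.005871 m/s = 0.005871 / 0.27777778 = 0.0211356 km/h ≈ 0.02114 km/h (4 s.f.).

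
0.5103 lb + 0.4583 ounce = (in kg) 0.2445. Check: 1 lb = 0.45359237 kg, so 0.5103 lb = 0.5103 * 0.45359237 = 0.23146819 kg. 1 ounce = 0.028349523 kg, so 0.4583 ounce = 0.4583 * 0.028349523 = 0.012992586 kg. Sum: 0.23146819 + 0.012992586 = 0.24446077 kg. Result: 0.24446077 kg ≈ 0.2445 kg (4 s.f.).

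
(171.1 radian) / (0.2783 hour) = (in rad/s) 0.1708. Check: 171.1 radian = 171.1 rad. 1 hour = 3600 s, so 0.2783 hour = 0.2783 * 3600 = 1001.88 s. Combine: 171.1 rad / 1001.88 s = 0.17077894 rad/s. Result: 0.17077894 rad/s ≈ 0.1708 rad/s (4 s.f.).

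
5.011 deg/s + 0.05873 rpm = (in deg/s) 5.363. Check: 1 deg/s = 0.017453293 rad/s, so 5.011 deg/s = 5.011 * 0.017453293 = 0.087458449 rad/s. 1 rpm = 0.10471976 rad/s, so 0.05873 rpm = 0.05873 * 0.10471976 = 0.0061501912 rad/s. Sum: 0.087458449 + 0.0061501912 = 0.09360864 rad/s. 1 deg/s = 0.017453293 rad/s, so 0.09360864 rad/s = 0.09360864 / 0.017453293 = 5.36338 deg/s ≈ 5.363 deg/s (4 s.f.).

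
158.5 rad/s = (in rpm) 1 rpm = 0.10471976 rad/s, so 158.5 rad/s = 158.5 / 0.10471976 = 1513.5635 rpm ≈ 1514 rpm (4 s.f.). Final answer: 1514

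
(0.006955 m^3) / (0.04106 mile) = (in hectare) 1.053e-08. Check: 0.006955 m^3 is already in m^3. 1 mile = 1609.344 m, so 0.04106 mile = 0.04106 * 1609.344 = 66.079665 m. Combine: 0.006955 m^3 / 66.079665 m = 0.00010525174 m^2. 1 hectare = 10000 m^2, so 0.00010525174 m^2 = 0.00010525174 / 10000 = 1.0525174e-08 hectare ≈ 1.053e-08 hectare (4 s.f.).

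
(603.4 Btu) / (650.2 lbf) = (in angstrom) 2.201e+12. Check: 1 Btu = 1055.0559 J, so 603.4 Btu = 603.4 * 1055.0559 = 636620.7 J. 1 lbf = 4.4482216 N, so 650.2 lbf = 650.2 * 4.4482216 = 2892.2337 N. Combine: 636620.7 J / 2892.2337 N = 220.11385 m. 1 angstrom = 1e-10 m, so 220.11385 m = 220.11385 / 1e-10 = 2.2011385e+12 angstrom ≈ 2.201e+12 angstrom (4 s.f.).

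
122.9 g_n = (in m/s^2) 1 g_n = 9.80665 m/s^2, so 122.9 g_n = 122.9 * 9.80665 = 1205.2373 m/s^2. Result: 1205.2373 m/s^2 ≈ 1205 m/s^2 (4 s.f.). Final answer: 1205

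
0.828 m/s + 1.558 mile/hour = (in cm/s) 0.828 m/s is already in m/s. 1 mile/hour = 0.44704 m/s, so 1.558 mile/hour = 1.558 * 0.44704 = 0.69648832 m/s. Sum: 0.828 + 0.69648832 = 1.5244883 m/s. 1 cm/s = 0.01 m/s, so 1.5244883 m/s = 1.5244883 / 0.01 = 152.44883 cm/s ≈ 152.4 cm/s (4 s.f.). Final answer: 152.4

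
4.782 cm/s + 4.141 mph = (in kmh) 6.836. Check: 1 cm/s = 0.01 m/s, so 4.782 cm/s = 4.782 * 0.01 = 0.04782 m/s. 1 mph = 0.44704 m/s, so 4.141 mph = 4.141 * 0.44704 = 1.8511926 m/s. Sum: 0.04782 + 1.8511926 = 1.8990126 m/s. 1 kmh = 0.27777778 m/s, so 1.8990126 m/s = 1.8990126 / 0.27777778 = 6.8364455 kmh ≈ 6.836 kmh (4 s.f.).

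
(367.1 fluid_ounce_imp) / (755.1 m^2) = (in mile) 8.583e-09. Check: 1 fluid_ounce_imp = 2.8413063e-05 m^3, so 367.1 fluid_ounce_imp = 367.1 * 2.8413063e-05 = 0.010430435 m^3. 755.1 m^2 is already in m^2. Combine: 0.010430435 m^3 / 755.1 m^2 = 1.3813316e-05 m. 1 mile = 1609.344 m, so 1.3813316e-05 m = 1.3813316e-05 / 1609.344 = 8.5831969e-09 mile ≈ 8.583e-09 mile (4 s.f.).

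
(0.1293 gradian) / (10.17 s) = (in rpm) 1 gradian = 0.015707963 rad, so 0.1293 gradian = 0.1293 * 0.015707963 = 0.0020310397 rad. 10.17 s is already in s. Combine: 0.0020310397 rad / 10.17 s = 0.00019970891 rad/s. 1 rpm = 0.10471976 rad/s, so 0.00019970891 rad/s = 0.00019970891 / 0.10471976 = 0.0019070796 rpm ≈ 0.001907 rpm (4 s.f.). Final answer: 0.001907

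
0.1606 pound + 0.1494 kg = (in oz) 7.84. Check: 1 pound = 0.45359237 kg, so 0.1606 pound = 0.1606 * 0.45359237 = 0.072846935 kg. 0.1494 kg is already in kg. Sum: 0.072846935 + 0.1494 = 0.22224693 kg. 1 oz = 0.028349523 kg, so 0.22224693 kg = 0.22224693 / 0.028349523 = 7.8395299 oz ≈ 7.84 oz (4 s.f.).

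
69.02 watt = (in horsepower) 0.09256. Check: 69.02 watt = 69.02 W. 1 horsepower = 745.69987 W, so 69.02 W = 69.02 / 745.69987 = 0.092557345 horsepower ≈ 0.09256 horsepower (4 s.f.).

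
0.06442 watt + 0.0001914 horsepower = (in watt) 0.06442 watt = 0.06442 W. 1 horsepower = 745.69987 W, so 0.0001914 horsepower = 0.0001914 * 745.69987 = 0.14272696 W. Sum: 0.06442 + 0.14272696 = 0.20714696 W. 0.20714696 W = 0.20714696 watt ≈ 0.2071 watt (4 s.f.). Final answer: 0.2071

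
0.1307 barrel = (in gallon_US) 5.489. Check: 1 barrel = 0.15898729 m^3, so 0.1307 barrel = 0.1307 * 0.15898729 = 0.020779639 m^3. 1 gallon_US = 0.0037854118 m^3, so 0.020779639 m^3 = 0.020779639 / 0.0037854118 = 5.4894 gallon_US ≈ 5.489 gallon_US (4 s.f.).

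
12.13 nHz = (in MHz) 1.213e-14. Check: 1 nHz = 1e-09 Hz, so 12.13 nHz = 12.13 * 1e-09 = 1.213e-08 Hz. 1 MHz = 1000000 Hz, so 1.213e-08 Hz = 1.213e-08 / 1000000 = 1.213e-14 MHz.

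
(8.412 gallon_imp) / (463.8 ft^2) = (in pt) 2.516. Check: 1 gallon_imp = 0.00454609 m^3, so 8.412 gallon_imp = 8.412 * 0.00454609 = 0.038241709 m^3. 1 ft^2 = 0.09290304 m^2, so 463.8 ft^2 = 463.8 * 0.09290304 = 43.08843 m^2. Combine: 0.038241709 m^3 / 43.08843 m^2 = 0.00088751688 m. 1 pt = 0.00035277778 m, so 0.00088751688 m = 0.00088751688 / 0.00035277778 = 2.5157959 pt ≈ 2.516 pt (4 s.f.).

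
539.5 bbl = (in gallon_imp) 1 bbl = 0.15898729 m^3, so 539.5 bbl = 539.5 * 0.15898729 = 85.773646 m^3. 1 gallon_imp = 0.00454609 m^3, so 85.773646 m^3 = 85.773646 / 0.00454609 = 18867.564 gallon_imp ≈ 1.887e+04 gallon_imp (4 s.f.). Final answer: 1.887e+04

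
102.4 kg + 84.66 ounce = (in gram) 102.4 kg is already in kg. 1 ounce = 0.028349523 kg, so 84.66 ounce = 84.66 * 0.028349523 = 2.4000706 kg. Sum: 102.4 + 2.4000706 = 104.80007 kg. 1 gram = 0.001 kg, so 104.80007 kg = 104.80007 / 0.001 = 104800.07 gram ≈ 1.048e+05 gram (4 s.f.). Final answer: 1.048e+05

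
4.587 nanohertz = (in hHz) 1 nanohertz = 1e-09 Hz, so 4.587 nanohertz = 4.587 * 1e-09 = 4.587e-09 Hz. 1 hHz = 100 Hz, so 4.587e-09 Hz = 4.587e-09 / 100 = 4.587e-11 hHz. Final answer: 4.587e-11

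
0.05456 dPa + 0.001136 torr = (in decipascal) 1.569. Check: 1 dPa = 0.1 Pa, so 0.05456 dPa = 0.05456 * 0.1 = 0.005456 Pa. 1 torr = 133.32237 Pa, so 0.001136 torr = 0.001136 * 133.32237 = 0.15145421 Pa. Sum: 0.005456 + 0.15145421 = 0.15691021 Pa. 1 decipascal = 0.1 Pa, so 0.15691021 Pa = 0.15691021 / 0.1 = 1.5691021 decipascal ≈ 1.569 decipascal (4 s.f.).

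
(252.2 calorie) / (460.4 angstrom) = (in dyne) 2.292e+15. Check: 1 calorie = 4.184 J, so 252.2 calorie = 252.2 * 4.184 = 1055.2048 J. 1 angstrom = 1e-10 m, so 460.4 angstrom = 460.4 * 1e-10 = 4.604e-08 m. Combine: 1055.2048 J / 4.604e-08 m = 2.2919305e+10 N. 1 dyne = 1e-05 N, so 2.2919305e+10 N = 2.2919305e+10 / 1e-05 = 2.2919305e+15 dyne ≈ 2.292e+15 dyne (4 s.f.).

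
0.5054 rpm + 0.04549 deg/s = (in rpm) 0.513. Check: 1 rpm = 0.10471976 rad/s, so 0.5054 rpm = 0.5054 * 0.10471976 = 0.052925364 rad/s. 1 deg/s = 0.017453293 rad/s, so 0.04549 deg/s = 0.04549 * 0.017453293 = 0.00079395028 rad/s. Sum: 0.052925364 + 0.00079395028 = 0.053719315 rad/s. 1 rpm = 0.10471976 rad/s, so 0.053719315 rad/s = 0.053719315 / 0.10471976 = 0.51298167 rpm ≈ 0.513 rpm (4 s.f.).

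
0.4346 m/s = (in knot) 0.8448. Check: 1 knot = 0.51444444 m/s, so 0.4346 m/s = 0.4346 / 0.51444444 = 0.84479482 knot ≈ 0.8448 knot (4 s.f.).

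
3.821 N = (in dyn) 1 dyn = 1e-05 N, so 3.821 N = 3.821 / 1e-05 = 382100 dyn ≈ 3.821e+05 dyn (4 s.f.). Final answer: 3.821e+05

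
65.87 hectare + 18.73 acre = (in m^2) 7.345e+05. Check: 1 hectare = 10000 m^2, so 65.87 hectare = 65.87 * 10000 = 658700 m^2. 1 acre = 4046.8564 m^2, so 18.73 acre = 18.73 * 4046.8564 = 75797.621 m^2. Sum: 658700 + 75797.621 = 734497.62 m^2. Result: 734497.62 m^2 ≈ 7.345e+05 m^2 (4 s.f.).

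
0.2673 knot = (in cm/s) 1 knot = 0.51444444 m/s, so 0.2673 knot = 0.2673 * 0.51444444 = 0.137511 m/s. 1 cm/s = 0.01 m/s, so 0.137511 m/s = 0.137511 / 0.01 = 13.7511 cm/s ≈ 13.75 cm/s (4 s.f.). Final answer: 13.75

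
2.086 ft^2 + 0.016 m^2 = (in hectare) 1 ft^2 = 0.09290304 m^2, so 2.086 ft^2 = 2.086 * 0.09290304 = 0.19379574 m^2. 0.016 m^2 is already in m^2. Sum: 0.19379574 + 0.016 = 0.20979574 m^2. 1 hectare = 10000 m^2, so 0.20979574 m^2 = 0.20979574 / 10000 = 2.0979574e-05 hectare ≈ 2.098e-05 hectare (4 s.f.). Final answer: 2.098e-05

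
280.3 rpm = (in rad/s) 29.35. Check: 1 rpm = 0.10471976 rad/s, so 280.3 rpm = 280.3 * 0.10471976 = 29.352947 rad/s. Result: 29.352947 rad/s ≈ 29.35 rad/s (4 s.f.).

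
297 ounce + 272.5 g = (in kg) 1 ounce = 0.028349523 kg, so 297 ounce = 297 * 0.028349523 = 8.4198084 kg. 1 g = 0.001 kg, so 272.5 g = 272.5 * 0.001 = 0.2725 kg. Sum: 8.4198084 + 0.2725 = 8.6923084 kg. Result: 8.6923084 kg ≈ 8.692 kg (4 s.f.). Final answer: 8.692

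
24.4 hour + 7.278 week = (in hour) 1247. Check: 1 hour = 3600 s, so 24.4 hour = 24.4 * 3600 = 87840 s. 1 week = 604800 s, so 7.278 week = 7.278 * 604800 = 4401734.4 s. Sum: 87840 + 4401734.4 = 4489574.4 s. 1 hour = 3600 s, so 4489574.4 s = 4489574.4 / 3600 = 1247.104 hour ≈ 1247 hour (4 s.f.).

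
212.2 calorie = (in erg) 8.878e+09. Check: 1 calorie = 4.184 J, so 212.2 calorie = 212.2 * 4.184 = 887.8448 J. 1 erg = 1e-07 J, so 887.8448 J = 887.8448 / 1e-07 = 8.878448e+09 erg ≈ 8.878e+09 erg (4 s.f.).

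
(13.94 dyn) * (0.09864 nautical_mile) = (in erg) 2.547e+05. Check: 1 dyn = 1e-05 N, so 13.94 dyn = 13.94 * 1e-05 = 0.0001394 N. 1 nautical_mile = 1852 m, so 0.09864 nautical_mile = 0.09864 * 1852 = 182.68128 m. Combine: 0.0001394 N * 182.68128 m = 0.02546577 J. 1 erg = 1e-07 J, so 0.02546577 J = 0.02546577 / 1e-07 = 254657.7 erg ≈ 2.547e+05 erg (4 s.f.).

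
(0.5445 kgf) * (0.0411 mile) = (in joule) 1 kgf = 9.80665 N, so 0.5445 kgf = 0.5445 * 9.80665 = 5.3397209 N. 1 mile = 1609.344 m, so 0.0411 mile = 0.0411 * 1609.344 = 66.144038 m. Combine: 5.3397209 N * 66.144038 m = 353.19071 J. 353.19071 J = 353.19071 joule ≈ 353.2 joule (4 s.f.). Final answer: 353.2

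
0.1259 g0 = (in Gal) 123.5. Check: 1 g0 = 9.80665 m/s^2, so 0.1259 g0 = 0.1259 * 9.80665 = 1.2346572 m/s^2. 1 Gal = 0.01 m/s^2, so 1.2346572 m/s^2 = 1.2346572 / 0.01 = 123.46572 Gal ≈ 123.5 Gal (4 s.f.).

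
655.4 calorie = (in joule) 2742. Check: 1 calorie = 4.184 J, so 655.4 calorie = 655.4 * 4.184 = 2742.1936 J. 2742.1936 J = 2742.1936 joule ≈ 2742 joule (4 s.f.).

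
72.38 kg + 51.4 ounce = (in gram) 72.38 kg is already in kg. 1 ounce = 0.028349523 kg, so 51.4 ounce = 51.4 * 0.028349523 = 1.4571655 kg. Sum: 72.38 + 1.4571655 = 73.837165 kg. 1 gram = 0.001 kg, so 73.837165 kg = 73.837165 / 0.001 = 73837.165 gram ≈ 7.384e+04 gram (4 s.f.). Final answer: 7.384e+04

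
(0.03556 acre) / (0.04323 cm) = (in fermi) 1 acre = 4046.8564 m^2, so 0.03556 acre = 0.03556 * 4046.8564 = 143.90621 m^2. 1 cm = 0.01 m, so 0.04323 cm = 0.04323 * 0.01 = 0.0004323 m. Combine: 143.90621 m^2 / 0.0004323 m = 332885.07 m. 1 fermi = 1e-15 m, so 332885.07 m = 332885.07 / 1e-15 = 3.3288507e+20 fermi ≈ 3.329e+20 fermi (4 s.f.). Final answer: 3.329e+20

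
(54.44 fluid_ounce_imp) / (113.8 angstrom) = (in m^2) 1.359e+05. Check: 1 fluid_ounce_imp = 2.8413063e-05 m^3, so 54.44 fluid_ounce_imp = 54.44 * 2.8413063e-05 = 0.0015468071 m^3. 1 angstrom = 1e-10 m, so 113.8 angstrom = 113.8 * 1e-10 = 1.138e-08 m. Combine: 0.0015468071 m^3 / 1.138e-08 m = 135923.3 m^2. Result: 135923.3 m^2 ≈ 1.359e+05 m^2 (4 s.f.).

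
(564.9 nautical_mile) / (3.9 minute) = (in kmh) 1 nautical_mile = 1852 m, so 564.9 nautical_mile = 564.9 * 1852 = 1046194.8 m. 1 minute = 60 s, so 3.9 minute = 3.9 * 60 = 234 s. Combine: 1046194.8 m / 234 s = 4470.9179 m/s. 1 kmh = 0.27777778 m/s, so 4470.9179 m/s = 4470.9179 / 0.27777778 = 16095.305 kmh ≈ 1.61e+04 kmh (4 s.f.). Final answer: 1.61e+04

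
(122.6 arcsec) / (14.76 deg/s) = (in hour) 1 arcsec = 4.8481368e-06 rad, so 122.6 arcsec = 122.6 * 4.8481368e-06 = 0.00059438157 rad. 1 deg/s = 0.017453293 rad/s, so 14.76 deg/s = 14.76 * 0.017453293 = 0.2576106 rad/s. Combine: 0.00059438157 rad / 0.2576106 rad/s = 0.002307287 s. 1 hour = 3600 s, so 0.002307287 s = 0.002307287 / 3600 = 6.4091304e-07 hour ≈ 6.409e-07 hour (4 s.f.). Final answer: 6.409e-07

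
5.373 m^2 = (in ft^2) 57.83. Check: 1 ft^2 = 0.09290304 m^2, so 5.373 m^2 = 5.373 / 0.09290304 = 57.834491 ft^2 ≈ 57.83 ft^2 (4 s.f.).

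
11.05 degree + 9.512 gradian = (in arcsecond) 1 degree = 0.017453293 rad, so 11.05 degree = 11.05 * 0.017453293 = 0.19285888 rad. 1 gradian = 0.015707963 rad, so 9.512 gradian = 9.512 * 0.015707963 = 0.14941415 rad. Sum: 0.19285888 + 0.14941415 = 0.34227303 rad. 1 arcsecond = 4.8481368e-06 rad, so 0.34227303 rad = 0.34227303 / 4.8481368e-06 = 70598.88 arcsecond ≈ 7.06e+04 arcsecond (4 s.f.). Final answer: 7.06e+04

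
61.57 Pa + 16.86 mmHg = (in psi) 0.3349. Check: 61.57 Pa is already in Pa. 1 mmHg = 133.32237 Pa, so 16.86 mmHg = 16.86 * 133.32237 = 2247.8151 Pa. Sum: 61.57 + 2247.8151 = 2309.3851 Pa. 1 psi = 6894.7573 Pa, so 2309.3851 Pa = 2309.3851 / 6894.7573 = 0.334948 psi ≈ 0.3349 psi (4 s.f.).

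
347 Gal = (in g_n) 0.3538. Check: 1 Gal = 0.01 m/s^2, so 347 Gal = 347 * 0.01 = 3.47 m/s^2. 1 g_n = 9.80665 m/s^2, so 3.47 m/s^2 = 3.47 / 9.80665 = 0.35384153 g_n ≈ 0.3538 g_n (4 s.f.).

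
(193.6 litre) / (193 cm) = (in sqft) 1 litre = 0.001 m^3, so 193.6 litre = 193.6 * 0.001 = 0.1936 m^3. 1 cm = 0.01 m, so 193 cm = 193 * 0.01 = 1.93 m. Combine: 0.1936 m^3 / 1.93 m = 0.10031088 m^2. 1 sqft = 0.09290304 m^2, so 0.10031088 m^2 = 0.10031088 / 0.09290304 = 1.0797373 sqft ≈ 1.08 sqft (4 s.f.). Final answer: 1.08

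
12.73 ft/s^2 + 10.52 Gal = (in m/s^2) 3.985. Check: 1 ft/s^2 = 0.3048 m/s^2, so 12.73 ft/s^2 = 12.73 * 0.3048 = 3.880104 m/s^2. 1 Gal = 0.01 m/s^2, so 10.52 Gal = 10.52 * 0.01 = 0.1052 m/s^2. Sum: 3.880104 + 0.1052 = 3.985304 m/s^2. Result: 3.985304 m/s^2 ≈ 3.985 m/s^2 (4 s.f.).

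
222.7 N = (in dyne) 2.227e+07. Check: 1 dyne = 1e-05 N, so 222.7 N = 222.7 / 1e-05 = 22270000 dyne ≈ 2.227e+07 dyne (4 s.f.).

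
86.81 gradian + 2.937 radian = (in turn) 1 gradian = 0.015707963 rad, so 86.81 gradian = 86.81 * 0.015707963 = 1.3636083 rad. 2.937 radian = 2.937 rad. Sum: 1.3636083 + 2.937 = 4.3006083 rad. 1 turn = 6.2831853 rad, so 4.3006083 rad = 4.3006083 / 6.2831853 = 0.68446307 turn ≈ 0.6845 turn (4 s.f.). Final answer: 0.6845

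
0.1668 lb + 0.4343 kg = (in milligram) 5.1e+05. Check: 1 lb = 0.45359237 kg, so 0.1668 lb = 0.1668 * 0.45359237 = 0.075659207 kg. 0.4343 kg is already in kg. Sum: 0.075659207 + 0.4343 = 0.50995921 kg. 1 milligram = 1e-06 kg, so 0.50995921 kg = 0.50995921 / 1e-06 = 509959.21 milligram ≈ 5.1e+05 milligram (4 s.f.).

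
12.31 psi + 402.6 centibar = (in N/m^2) 1 psi = 6894.7573 Pa, so 12.31 psi = 12.31 * 6894.7573 = 84874.462 Pa. 1 centibar = 1000 Pa, so 402.6 centibar = 402.6 * 1000 = 402600 Pa. Sum: 84874.462 + 402600 = 487474.46 Pa. 487474.46 Pa = 487474.46 N/m^2 ≈ 4.875e+05 N/m^2 (4 s.f.). Final answer: 4.875e+05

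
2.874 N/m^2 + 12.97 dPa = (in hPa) 2.874 N/m^2 = 2.874 Pa. 1 dPa = 0.1 Pa, so 12.97 dPa = 12.97 * 0.1 = 1.297 Pa. Sum: 2.874 + 1.297 = 4.171 Pa. 1 hPa = 100 Pa, so 4.171 Pa = 4.171 / 100 = 0.04171 hPa. Final answer: 0.04171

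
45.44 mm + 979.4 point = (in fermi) 3.91e+14. Check: 1 mm = 0.001 m, so 45.44 mm = 45.44 * 0.001 = 0.04544 m. 1 point = 0.00035277778 m, so 979.4 point = 979.4 * 0.00035277778 = 0.34551056 m. Sum: 0.04544 + 0.34551056 = 0.39095056 m. 1 fermi = 1e-15 m, so 0.39095056 m = 0.39095056 / 1e-15 = 3.9095056e+14 fermi ≈ 3.91e+14 fermi (4 s.f.).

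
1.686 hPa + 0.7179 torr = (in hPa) 1 hPa = 100 Pa, so 1.686 hPa = 1.686 * 100 = 168.6 Pa. 1 torr = 133.32237 Pa, so 0.7179 torr = 0.7179 * 133.32237 = 95.712128 Pa. Sum: 168.6 + 95.712128 = 264.31213 Pa. 1 hPa = 100 Pa, so 264.31213 Pa = 264.31213 / 100 = 2.6431213 hPa ≈ 2.643 hPa (4 s.f.). Final answer: 2.643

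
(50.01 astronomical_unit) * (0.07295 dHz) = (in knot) 1 astronomical_unit = 1.4959787e+11 m, so 50.01 astronomical_unit = 50.01 * 1.4959787e+11 = 7.4813895e+12 m. 1 dHz = 0.1 Hz, so 0.07295 dHz = 0.07295 * 0.1 = 0.007295 Hz. Combine: 7.4813895e+12 m * 0.007295 Hz = 5.4576737e+10 m/s. 1 knot = 0.51444444 m/s, so 5.4576737e+10 m/s = 5.4576737e+10 / 0.51444444 = 1.0608869e+11 knot ≈ 1.061e+11 knot (4 s.f.). Final answer: 1.061e+11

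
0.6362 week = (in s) 3.848e+05. Check: 1 week = 604800 s, so 0.6362 week = 0.6362 * 604800 = 384773.76 s. Result: 384773.76 s ≈ 3.848e+05 s (4 s.f.).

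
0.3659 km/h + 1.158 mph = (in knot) 1 km/h = 0.27777778 m/s, so 0.3659 km/h = 0.3659 * 0.27777778 = 0.10163889 m/s. 1 mph = 0.44704 m/s, so 1.158 mph = 1.158 * 0.44704 = 0.51767232 m/s. Sum: 0.10163889 + 0.51767232 = 0.61931121 m/s. 1 knot = 0.51444444 m/s, so 0.61931121 m/s = 0.61931121 / 0.51444444 = 1.2038447 knot ≈ 1.204 knot (4 s.f.). Final answer: 1.204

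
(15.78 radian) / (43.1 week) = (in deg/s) 15.78 radian = 15.78 rad. 1 week = 604800 s, so 43.1 week = 43.1 * 604800 = 26066880 s. Combine: 15.78 rad / 26066880 s = 6.0536589e-07 rad/s. 1 deg/s = 0.017453293 rad/s, so 6.0536589e-07 rad/s = 6.0536589e-07 / 0.017453293 = 3.4684911e-05 deg/s ≈ 3.468e-05 deg/s (4 s.f.). Final answer: 3.468e-05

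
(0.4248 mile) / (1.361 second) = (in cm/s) 1 mile = 1609.344 m, so 0.4248 mile = 0.4248 * 1609.344 = 683.64933 m. 1.361 second = 1.361 s. Combine: 683.64933 m / 1.361 s = 502.31398 m/s. 1 cm/s = 0.01 m/s, so 502.31398 m/s = 502.31398 / 0.01 = 50231.398 cm/s ≈ 5.023e+04 cm/s (4 s.f.). Final answer: 5.023e+04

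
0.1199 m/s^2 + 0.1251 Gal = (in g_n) 0.1199 m/s^2 is already in m/s^2. 1 Gal = 0.01 m/s^2, so 0.1251 Gal = 0.1251 * 0.01 = 0.001251 m/s^2. Sum: 0.1199 + 0.001251 = 0.121151 m/s^2. 1 g_n = 9.80665 m/s^2, so 0.121151 m/s^2 = 0.121151 / 9.80665 = 0.012353964 g_n ≈ 0.01235 g_n (4 s.f.). Final answer: 0.01235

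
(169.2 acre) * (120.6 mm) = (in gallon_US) 2.181e+07. Check: 1 acre = 4046.8564 m^2, so 169.2 acre = 169.2 * 4046.8564 = 684728.11 m^2. 1 mm = 0.001 m, so 120.6 mm = 120.6 * 0.001 = 0.1206 m. Combine: 684728.11 m^2 * 0.1206 m = 82578.21 m^3. 1 gallon_US = 0.0037854118 m^3, so 82578.21 m^3 = 82578.21 / 0.0037854118 = 21814855 gallon_US ≈ 2.181e+07 gallon_US (4 s.f.).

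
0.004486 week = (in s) 1 week = 604800 s, so 0.004486 week = 0.004486 * 604800 = 2713.1328 s. Result: 2713.1328 s ≈ 2713 s (4 s.f.). Final answer: 2713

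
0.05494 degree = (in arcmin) 1 degree = 0.017453293 rad, so 0.05494 degree = 0.05494 * 0.017453293 = 0.00095888389 rad. 1 arcmin = 0.00029088821 rad, so 0.00095888389 rad = 0.00095888389 / 0.00029088821 = 3.2964 arcmin ≈ 3.296 arcmin (4 s.f.). Final answer: 3.296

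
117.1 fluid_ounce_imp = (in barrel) 0.02093. Check: 1 fluid_ounce_imp = 2.8413063e-05 m^3, so 117.1 fluid_ounce_imp = 117.1 * 2.8413063e-05 = 0.0033271696 m^3. 1 barrel = 0.15898729 m^3, so 0.0033271696 m^3 = 0.0033271696 / 0.15898729 = 0.020927267 barrel ≈ 0.02093 barrel (4 s.f.).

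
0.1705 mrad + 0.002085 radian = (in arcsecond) 465.2. Check: 1 mrad = 0.001 rad, so 0.1705 mrad = 0.1705 * 0.001 = 0.0001705 rad. 0.002085 radian = 0.002085 rad. Sum: 0.0001705 + 0.002085 = 0.0022555 rad. 1 arcsecond = 4.8481368e-06 rad, so 0.0022555 rad = 0.0022555 / 4.8481368e-06 = 465.23027 arcsecond ≈ 465.2 arcsecond (4 s.f.).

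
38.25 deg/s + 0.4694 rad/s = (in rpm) 1 deg/s = 0.017453293 rad/s, so 38.25 deg/s = 38.25 * 0.017453293 = 0.66758844 rad/s. 0.4694 rad/s is already in rad/s. Sum: 0.66758844 + 0.4694 = 1.1369884 rad/s. 1 rpm = 0.10471976 rad/s, so 1.1369884 rad/s = 1.1369884 / 0.10471976 = 10.85744 rpm ≈ 10.86 rpm (4 s.f.). Final answer: 10.86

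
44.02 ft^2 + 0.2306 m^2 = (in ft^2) 46.5. Check: 1 ft^2 = 0.09290304 m^2, so 44.02 ft^2 = 44.02 * 0.09290304 = 4.0895918 m^2. 0.2306 m^2 is already in m^2. Sum: 4.0895918 + 0.2306 = 4.3201918 m^2. 1 ft^2 = 0.09290304 m^2, so 4.3201918 m^2 = 4.3201918 / 0.09290304 = 46.502158 ft^2 ≈ 46.5 ft^2 (4 s.f.).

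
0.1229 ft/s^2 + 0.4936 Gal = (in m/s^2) 0.0424. Check: 1 ft/s^2 = 0.3048 m/s^2, so 0.1229 ft/s^2 = 0.1229 * 0.3048 = 0.03745992 m/s^2. 1 Gal = 0.01 m/s^2, so 0.4936 Gal = 0.4936 * 0.01 = 0.004936 m/s^2. Sum: 0.03745992 + 0.004936 = 0.04239592 m/s^2. Result: 0.04239592 m/s^2 ≈ 0.0424 m/s^2 (4 s.f.).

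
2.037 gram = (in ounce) 0.07185. Check: 1 gram = 0.001 kg, so 2.037 gram = 2.037 * 0.001 = 0.002037 kg. 1 ounce = 0.028349523 kg, so 0.002037 kg = 0.002037 / 0.028349523 = 0.07185306 ounce ≈ 0.07185 ounce (4 s.f.).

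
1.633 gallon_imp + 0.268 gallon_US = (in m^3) 1 gallon_imp = 0.00454609 m^3, so 1.633 gallon_imp = 1.633 * 0.00454609 = 0.007423765 m^3. 1 gallon_US = 0.0037854118 m^3, so 0.268 gallon_US = 0.268 * 0.0037854118 = 0.0010144904 m^3. Sum: 0.007423765 + 0.0010144904 = 0.0084382553 m^3. Result: 0.0084382553 m^3 ≈ 0.008438 m^3 (4 s.f.). Final answer: 0.008438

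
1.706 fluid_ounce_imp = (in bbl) 0.0003049. Check: 1 fluid_ounce_imp = 2.8413063e-05 m^3, so 1.706 fluid_ounce_imp = 1.706 * 2.8413063e-05 = 4.8472685e-05 m^3. 1 bbl = 0.15898729 m^3, so 4.8472685e-05 m^3 = 4.8472685e-05 / 0.15898729 = 0.00030488401 bbl ≈ 0.0003049 bbl (4 s.f.).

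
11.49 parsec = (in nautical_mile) 1.914e+14. Check: 1 parsec = 3.0856776e+16 m, so 11.49 parsec = 11.49 * 3.0856776e+16 = 3.5454435e+17 m. 1 nautical_mile = 1852 m, so 3.5454435e+17 m = 3.5454435e+17 / 1852 = 1.9143864e+14 nautical_mile ≈ 1.914e+14 nautical_mile (4 s.f.).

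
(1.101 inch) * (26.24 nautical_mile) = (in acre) 0.3358. Check: 1 inch = 0.0254 m, so 1.101 inch = 1.101 * 0.0254 = 0.0279654 m. 1 nautical_mile = 1852 m, so 26.24 nautical_mile = 26.24 * 1852 = 48596.48 m. Combine: 0.0279654 m * 48596.48 m = 1359.02 m^2. 1 acre = 4046.8564 m^2, so 1359.02 m^2 = 1359.02 / 4046.8564 = 0.33582116 acre ≈ 0.3358 acre (4 s.f.).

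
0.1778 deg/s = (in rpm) 0.02963. Check: 1 deg/s = 0.017453293 rad/s, so 0.1778 deg/s = 0.1778 * 0.017453293 = 0.0031031954 rad/s. 1 rpm = 0.10471976 rad/s, so 0.0031031954 rad/s = 0.0031031954 / 0.10471976 = 0.029633333 rpm ≈ 0.02963 rpm (4 s.f.).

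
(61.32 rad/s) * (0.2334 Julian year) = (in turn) 7.188e+07. Check: 61.32 rad/s is already in rad/s. 1 Julian year = 31557600 s, so 0.2334 Julian year = 0.2334 * 31557600 = 7365543.8 s. Combine: 61.32 rad/s * 7365543.8 s = 4.5165515e+08 rad. 1 turn = 6.2831853 rad, so 4.5165515e+08 rad = 4.5165515e+08 / 6.2831853 = 71883149 turn ≈ 7.188e+07 turn (4 s.f.).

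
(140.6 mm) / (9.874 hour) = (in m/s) 3.955e-06. Check: 1 mm = 0.001 m, so 140.6 mm = 140.6 * 0.001 = 0.1406 m. 1 hour = 3600 s, so 9.874 hour = 9.874 * 3600 = 35546.4 s. Combine: 0.1406 m / 35546.4 s = 3.9553935e-06 m/s. Result: 3.9553935e-06 m/s ≈ 3.955e-06 m/s (4 s.f.).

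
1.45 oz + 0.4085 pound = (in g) 1 oz = 0.028349523 kg, so 1.45 oz = 1.45 * 0.028349523 = 0.041106809 kg. 1 pound = 0.45359237 kg, so 0.4085 pound = 0.4085 * 0.45359237 = 0.18529248 kg. Sum: 0.041106809 + 0.18529248 = 0.22639929 kg. 1 g = 0.001 kg, so 0.22639929 kg = 0.22639929 / 0.001 = 226.39929 g ≈ 226.4 g (4 s.f.). Final answer: 226.4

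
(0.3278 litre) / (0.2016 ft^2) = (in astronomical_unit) 1 litre = 0.001 m^3, so 0.3278 litre = 0.3278 * 0.001 = 0.0003278 m^3. 1 ft^2 = 0.09290304 m^2, so 0.2016 ft^2 = 0.2016 * 0.09290304 = 0.018729253 m^2. Combine: 0.0003278 m^3 / 0.018729253 m^2 = 0.017502033 m. 1 astronomical_unit = 1.4959787e+11 m, so 0.017502033 m = 0.017502033 / 1.4959787e+11 = 1.1699386e-13 astronomical_unit ≈ 1.17e-13 astronomical_unit (4 s.f.). Final answer: 1.17e-13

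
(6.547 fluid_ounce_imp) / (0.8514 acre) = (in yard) 1 fluid_ounce_imp = 2.8413063e-05 m^3, so 6.547 fluid_ounce_imp = 6.547 * 2.8413063e-05 = 0.00018602032 m^3. 1 acre = 4046.8564 m^2, so 0.8514 acre = 0.8514 * 4046.8564 = 3445.4936 m^2. Combine: 0.00018602032 m^3 / 3445.4936 m^2 = 5.3989455e-08 m. 1 yard = 0.9144 m, so 5.3989455e-08 m = 5.3989455e-08 / 0.9144 = 5.9043586e-08 yard ≈ 5.904e-08 yard (4 s.f.). Final answer: 5.904e-08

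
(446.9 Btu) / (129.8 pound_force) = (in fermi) 1 Btu = 1055.0559 J, so 446.9 Btu = 446.9 * 1055.0559 = 471504.46 J. 1 pound_force = 4.4482216 N, so 129.8 pound_force = 129.8 * 4.4482216 = 577.37917 N. Combine: 471504.46 J / 577.37917 N = 816.62881 m. 1 fermi = 1e-15 m, so 816.62881 m = 816.62881 / 1e-15 = 8.1662881e+17 fermi ≈ 8.166e+17 fermi (4 s.f.). Final answer: 8.166e+17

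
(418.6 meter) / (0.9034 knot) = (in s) 900.7. Check: 418.6 meter = 418.6 m. 1 knot = 0.51444444 m/s, so 0.9034 knot = 0.9034 * 0.51444444 = 0.46474911 m/s. Combine: 418.6 m / 0.46474911 m/s = 900.70102 s. Result: 900.70102 s ≈ 900.7 s (4 s.f.).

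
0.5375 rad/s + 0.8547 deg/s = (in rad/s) 0.5375 rad/s is already in rad/s. 1 deg/s = 0.017453293 rad/s, so 0.8547 deg/s = 0.8547 * 0.017453293 = 0.014917329 rad/s. Sum: 0.5375 + 0.014917329 = 0.55241733 rad/s. Result: 0.55241733 rad/s ≈ 0.5524 rad/s (4 s.f.). Final answer: 0.5524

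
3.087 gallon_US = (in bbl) 1 gallon_US = 0.0037854118 m^3, so 3.087 gallon_US = 3.087 * 0.0037854118 = 0.011685566 m^3. 1 bbl = 0.15898729 m^3, so 0.011685566 m^3 = 0.011685566 / 0.15898729 = 0.0735 bbl. Final answer: 0.0735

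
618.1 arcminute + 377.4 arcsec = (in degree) 1 arcminute = 0.00029088821 rad, so 618.1 arcminute = 618.1 * 0.00029088821 = 0.179798 rad. 1 arcsec = 4.8481368e-06 rad, so 377.4 arcsec = 377.4 * 4.8481368e-06 = 0.0018296868 rad. Sum: 0.179798 + 0.0018296868 = 0.18162769 rad. 1 degree = 0.017453293 rad, so 0.18162769 rad = 0.18162769 / 0.017453293 = 10.4065 degree ≈ 10.41 degree (4 s.f.). Final answer: 10.41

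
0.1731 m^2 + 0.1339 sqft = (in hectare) 1.855e-05. Check: 0.1731 m^2 is already in m^2. 1 sqft = 0.09290304 m^2, so 0.1339 sqft = 0.1339 * 0.09290304 = 0.012439717 m^2. Sum: 0.1731 + 0.012439717 = 0.18553972 m^2. 1 hectare = 10000 m^2, so 0.18553972 m^2 = 0.18553972 / 10000 = 1.8553972e-05 hectare ≈ 1.855e-05 hectare (4 s.f.).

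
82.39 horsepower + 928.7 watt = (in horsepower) 83.64. Check: 1 horsepower = 745.69987 W, so 82.39 horsepower = 82.39 * 745.69987 = 61438.212 W. 928.7 watt = 928.7 W. Sum: 61438.212 + 928.7 = 62366.912 W. 1 horsepower = 745.69987 W, so 62366.912 W = 62366.912 / 745.69987 = 83.635407 horsepower ≈ 83.64 horsepower (4 s.f.).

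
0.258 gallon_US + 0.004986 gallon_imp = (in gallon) 1 gallon_US = 0.0037854118 m^3, so 0.258 gallon_US = 0.258 * 0.0037854118 = 0.00097663624 m^3. 1 gallon_imp = 0.00454609 m^3, so 0.004986 gallon_imp = 0.004986 * 0.00454609 = 2.2666805e-05 m^3. Sum: 0.00097663624 + 2.2666805e-05 = 0.00099930305 m^3. 1 gallon = 0.0037854118 m^3, so 0.00099930305 m^3 = 0.00099930305 / 0.0037854118 = 0.26398794 gallon ≈ 0.264 gallon (4 s.f.). Final answer: 0.264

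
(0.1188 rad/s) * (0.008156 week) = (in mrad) 5.86e+05. Check: 0.1188 rad/s is already in rad/s. 1 week = 604800 s, so 0.008156 week = 0.008156 * 604800 = 4932.7488 s. Combine: 0.1188 rad/s * 4932.7488 s = 586.01056 rad. 1 mrad = 0.001 rad, so 586.01056 rad = 586.01056 / 0.001 = 586010.56 mrad ≈ 5.86e+05 mrad (4 s.f.).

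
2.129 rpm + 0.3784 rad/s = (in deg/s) 34.45. Check: 1 rpm = 0.10471976 rad/s, so 2.129 rpm = 2.129 * 0.10471976 = 0.22294836 rad/s. 0.3784 rad/s is already in rad/s. Sum: 0.22294836 + 0.3784 = 0.60134836 rad/s. 1 deg/s = 0.017453293 rad/s, so 0.60134836 rad/s = 0.60134836 / 0.017453293 = 34.454723 deg/s ≈ 34.45 deg/s (4 s.f.).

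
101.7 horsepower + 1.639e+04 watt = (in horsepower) 1 horsepower = 745.69987 W, so 101.7 horsepower = 101.7 * 745.69987 = 75837.677 W. 1.639e+04 watt = 16390 W. Sum: 75837.677 + 16390 = 92227.677 W. 1 horsepower = 745.69987 W, so 92227.677 W = 92227.677 / 745.69987 = 123.67935 horsepower ≈ 123.7 horsepower (4 s.f.). Final answer: 123.7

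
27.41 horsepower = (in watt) 1 horsepower = 745.69987 W, so 27.41 horsepower = 27.41 * 745.69987 = 20439.633 W. 20439.633 W = 20439.633 watt ≈ 2.044e+04 watt (4 s.f.). Final answer: 2.044e+04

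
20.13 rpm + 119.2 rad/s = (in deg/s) 6950. Check: 1 rpm = 0.10471976 rad/s, so 20.13 rpm = 20.13 * 0.10471976 = 2.1080087 rad/s. 119.2 rad/s is already in rad/s. Sum: 2.1080087 + 119.2 = 121.30801 rad/s. 1 deg/s = 0.017453293 rad/s, so 121.30801 rad/s = 121.30801 / 0.017453293 = 6950.4369 deg/s ≈ 6950 deg/s (4 s.f.).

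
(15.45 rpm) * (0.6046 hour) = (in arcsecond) 7.264e+08. Check: 1 rpm = 0.10471976 rad/s, so 15.45 rpm = 15.45 * 0.10471976 = 1.6179202 rad/s. 1 hour = 3600 s, so 0.6046 hour = 0.6046 * 3600 = 2176.56 s. Combine: 1.6179202 rad/s * 2176.56 s = 3521.5004 rad. 1 arcsecond = 4.8481368e-06 rad, so 3521.5004 rad = 3521.5004 / 4.8481368e-06 = 7.263616e+08 arcsecond ≈ 7.264e+08 arcsecond (4 s.f.).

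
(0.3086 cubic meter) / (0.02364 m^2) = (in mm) 0.3086 cubic meter = 0.3086 m^3. 0.02364 m^2 is already in m^2. Combine: 0.3086 m^3 / 0.02364 m^2 = 13.054146 m. 1 mm = 0.001 m, so 13.054146 m = 13.054146 / 0.001 = 13054.146 mm ≈ 1.305e+04 mm (4 s.f.). Final answer: 1.305e+04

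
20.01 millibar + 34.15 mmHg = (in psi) 0.9506. Check: 1 millibar = 100 Pa, so 20.01 millibar = 20.01 * 100 = 2001 Pa. 1 mmHg = 133.32237 Pa, so 34.15 mmHg = 34.15 * 133.32237 = 4552.9589 Pa. Sum: 2001 + 4552.9589 = 6553.9589 Pa. 1 psi = 6894.7573 Pa, so 6553.9589 Pa = 6553.9589 / 6894.7573 = 0.95057137 psi ≈ 0.9506 psi (4 s.f.).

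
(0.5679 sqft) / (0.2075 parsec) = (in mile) 5.12e-21. Check: 1 sqft = 0.09290304 m^2, so 0.5679 sqft = 0.5679 * 0.09290304 = 0.052759636 m^2. 1 parsec = 3.0856776e+16 m, so 0.2075 parsec = 0.2075 * 3.0856776e+16 = 6.402781e+15 m. Combine: 0.052759636 m^2 / 6.402781e+15 m = 8.2401126e-18 m. 1 mile = 1609.344 m, so 8.2401126e-18 m = 8.2401126e-18 / 1609.344 = 5.1201686e-21 mile ≈ 5.12e-21 mile (4 s.f.).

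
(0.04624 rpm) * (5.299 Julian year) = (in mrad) 1 rpm = 0.10471976 rad/s, so 0.04624 rpm = 0.04624 * 0.10471976 = 0.0048422415 rad/s. 1 Julian year = 31557600 s, so 5.299 Julian year = 5.299 * 31557600 = 1.6722372e+08 s. Combine: 0.0048422415 rad/s * 1.6722372e+08 s = 809737.64 rad. 1 mrad = 0.001 rad, so 809737.64 rad = 809737.64 / 0.001 = 8.0973764e+08 mrad ≈ 8.097e+08 mrad (4 s.f.). Final answer: 8.097e+08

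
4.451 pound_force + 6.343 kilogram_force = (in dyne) 8.2e+06. Check: 1 pound_force = 4.4482216 N, so 4.451 pound_force = 4.451 * 4.4482216 = 19.799034 N. 1 kilogram_force = 9.80665 N, so 6.343 kilogram_force = 6.343 * 9.80665 = 62.203581 N. Sum: 19.799034 + 62.203581 = 82.002615 N. 1 dyne = 1e-05 N, so 82.002615 N = 82.002615 / 1e-05 = 8200261.5 dyne ≈ 8.2e+06 dyne (4 s.f.).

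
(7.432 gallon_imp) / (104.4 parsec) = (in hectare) 1.049e-24. Check: 1 gallon_imp = 0.00454609 m^3, so 7.432 gallon_imp = 7.432 * 0.00454609 = 0.033786541 m^3. 1 parsec = 3.0856776e+16 m, so 104.4 parsec = 104.4 * 3.0856776e+16 = 3.2214474e+18 m. Combine: 0.033786541 m^3 / 3.2214474e+18 m = 1.0488e-20 m^2. 1 hectare = 10000 m^2, so 1.0488e-20 m^2 = 1.0488e-20 / 10000 = 1.0488e-24 hectare ≈ 1.049e-24 hectare (4 s.f.).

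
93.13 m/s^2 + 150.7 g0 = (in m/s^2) 93.13 m/s^2 is already in m/s^2. 1 g0 = 9.80665 m/s^2, so 150.7 g0 = 150.7 * 9.80665 = 1477.8622 m/s^2. Sum: 93.13 + 1477.8622 = 1570.9922 m/s^2. Result: 1570.9922 m/s^2 ≈ 1571 m/s^2 (4 s.f.). Final answer: 1571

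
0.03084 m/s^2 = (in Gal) 1 Gal = 0.01 m/s^2, so 0.03084 m/s^2 = 0.03084 / 0.01 = 3.084 Gal. Final answer: 3.084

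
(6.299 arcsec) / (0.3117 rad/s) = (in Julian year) 1 arcsec = 4.8481368e-06 rad, so 6.299 arcsec = 6.299 * 4.8481368e-06 = 3.0538414e-05 rad. 0.3117 rad/s is already in rad/s. Combine: 3.0538414e-05 rad / 0.3117 rad/s = 9.7973737e-05 s. 1 Julian year = 31557600 s, so 9.7973737e-05 s = 9.7973737e-05 / 31557600 = 3.1046004e-12 Julian year ≈ 3.105e-12 Julian year (4 s.f.). Final answer: 3.105e-12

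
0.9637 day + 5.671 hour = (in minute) 1728. Check: 1 day = 86400 s, so 0.9637 day = 0.9637 * 86400 = 83263.68 s. 1 hour = 3600 s, so 5.671 hour = 5.671 * 3600 = 20415.6 s. Sum: 83263.68 + 20415.6 = 103679.28 s. 1 minute = 60 s, so 103679.28 s = 103679.28 / 60 = 1727.988 minute ≈ 1728 minute (4 s.f.).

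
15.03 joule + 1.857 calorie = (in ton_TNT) 15.03 joule = 15.03 J. 1 calorie = 4.184 J, so 1.857 calorie = 1.857 * 4.184 = 7.769688 J. Sum: 15.03 + 7.769688 = 22.799688 J. 1 ton_TNT = 4.184e+09 J, so 22.799688 J = 22.799688 / 4.184e+09 = 5.4492562e-09 ton_TNT ≈ 5.449e-09 ton_TNT (4 s.f.). Final answer: 5.449e-09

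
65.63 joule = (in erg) 65.63 joule = 65.63 J. 1 erg = 1e-07 J, so 65.63 J = 65.63 / 1e-07 = 6.563e+08 erg. Final answer: 6.563e+08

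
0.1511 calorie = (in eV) 1 calorie = 4.184 J, so 0.1511 calorie = 0.1511 * 4.184 = 0.6322024 J. 1 eV = 1.6021766e-19 J, so 0.6322024 J = 0.6322024 / 1.6021766e-19 = 3.945897e+18 eV ≈ 3.946e+18 eV (4 s.f.). Final answer: 3.946e+18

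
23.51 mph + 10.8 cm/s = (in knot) 20.64. Check: 1 mph = 0.44704 m/s, so 23.51 mph = 23.51 * 0.44704 = 10.50991 m/s. 1 cm/s = 0.01 m/s, so 10.8 cm/s = 10.8 * 0.01 = 0.108 m/s. Sum: 10.50991 + 0.108 = 10.61791 m/s. 1 knot = 0.51444444 m/s, so 10.61791 m/s = 10.61791 / 0.51444444 = 20.639567 knot ≈ 20.64 knot (4 s.f.).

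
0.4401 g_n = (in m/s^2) 4.316. Check: 1 g_n = 9.80665 m/s^2, so 0.4401 g_n = 0.4401 * 9.80665 = 4.3159067 m/s^2. Result: 4.3159067 m/s^2 ≈ 4.316 m/s^2 (4 s.f.).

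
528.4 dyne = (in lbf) 0.001188. Check: 1 dyne = 1e-05 N, so 528.4 dyne = 528.4 * 1e-05 = 0.005284 N. 1 lbf = 4.4482216 N, so 0.005284 N = 0.005284 / 4.4482216 = 0.0011878905 lbf ≈ 0.001188 lbf (4 s.f.).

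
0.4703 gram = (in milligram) 470.3. Check: 1 gram = 0.001 kg, so 0.4703 gram = 0.4703 * 0.001 = 0.0004703 kg. 1 milligram = 1e-06 kg, so 0.0004703 kg = 0.0004703 / 1e-06 = 470.3 milligram.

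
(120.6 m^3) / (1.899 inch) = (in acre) 0.6178. Check: 120.6 m^3 is already in m^3. 1 inch = 0.0254 m, so 1.899 inch = 1.899 * 0.0254 = 0.0482346 m. Combine: 120.6 m^3 / 0.0482346 m = 2500.2799 m^2. 1 acre = 4046.8564 m^2, so 2500.2799 m^2 = 2500.2799 / 4046.8564 = 0.61783261 acre ≈ 0.6178 acre (4 s.f.).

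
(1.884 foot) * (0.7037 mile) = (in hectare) 1 foot = 0.3048 m, so 1.884 foot = 1.884 * 0.3048 = 0.5742432 m. 1 mile = 1609.344 m, so 0.7037 mile = 0.7037 * 1609.344 = 1132.4954 m. Combine: 0.5742432 m * 1132.4954 m = 650.32777 m^2. 1 hectare = 10000 m^2, so 650.32777 m^2 = 650.32777 / 10000 = 0.065032777 hectare ≈ 0.06503 hectare (4 s.f.). Final answer: 0.06503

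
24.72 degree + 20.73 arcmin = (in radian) 1 degree = 0.017453293 rad, so 24.72 degree = 24.72 * 0.017453293 = 0.43144539 rad. 1 arcmin = 0.00029088821 rad, so 20.73 arcmin = 20.73 * 0.00029088821 = 0.0060301126 rad. Sum: 0.43144539 + 0.0060301126 = 0.4374755 rad. 0.4374755 rad = 0.4374755 radian ≈ 0.4375 radian (4 s.f.). Final answer: 0.4375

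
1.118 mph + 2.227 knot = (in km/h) 1 mph = 0.44704 m/s, so 1.118 mph = 1.118 * 0.44704 = 0.49979072 m/s. 1 knot = 0.51444444 m/s, so 2.227 knot = 2.227 * 0.51444444 = 1.1456678 m/s. Sum: 0.49979072 + 1.1456678 = 1.6454585 m/s. 1 km/h = 0.27777778 m/s, so 1.6454585 m/s = 1.6454585 / 0.27777778 = 5.9236506 km/h ≈ 5.924 km/h (4 s.f.). Final answer: 5.924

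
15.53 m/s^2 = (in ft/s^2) 50.95. Check: 1 ft/s^2 = 0.3048 m/s^2, so 15.53 m/s^2 = 15.53 / 0.3048 = 50.951444 ft/s^2 ≈ 50.95 ft/s^2 (4 s.f.).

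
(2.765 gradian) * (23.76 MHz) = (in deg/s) 1 gradian = 0.015707963 rad, so 2.765 gradian = 2.765 * 0.015707963 = 0.043432518 rad. 1 MHz = 1000000 Hz, so 23.76 MHz = 23.76 * 1000000 = 23760000 Hz. Combine: 0.043432518 rad * 23760000 Hz = 1031956.6 rad/s. 1 deg/s = 0.017453293 rad/s, so 1031956.6 rad/s = 1031956.6 / 0.017453293 = 59126760 deg/s ≈ 5.913e+07 deg/s (4 s.f.). Final answer: 5.913e+07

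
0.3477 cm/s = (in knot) 0.006759. Check: 1 cm/s = 0.01 m/s, so 0.3477 cm/s = 0.3477 * 0.01 = 0.003477 m/s. 1 knot = 0.51444444 m/s, so 0.003477 m/s = 0.003477 / 0.51444444 = 0.0067587473 knot ≈ 0.006759 knot (4 s.f.).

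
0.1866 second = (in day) 2.16e-06. Check: 0.1866 second = 0.1866 s. 1 day = 86400 s, so 0.1866 s = 0.1866 / 86400 = 2.1597222e-06 day ≈ 2.16e-06 day (4 s.f.).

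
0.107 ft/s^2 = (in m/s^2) 0.03261. Check: 1 ft/s^2 = 0.3048 m/s^2, so 0.107 ft/s^2 = 0.107 * 0.3048 = 0.0326136 m/s^2. Result: 0.0326136 m/s^2 ≈ 0.03261 m/s^2 (4 s.f.).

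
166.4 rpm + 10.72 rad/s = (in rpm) 268.8. Check: 1 rpm = 0.10471976 rad/s, so 166.4 rpm = 166.4 * 0.10471976 = 17.425367 rad/s. 10.72 rad/s is already in rad/s. Sum: 17.425367 + 10.72 = 28.145367 rad/s. 1 rpm = 0.10471976 rad/s, so 28.145367 rad/s = 28.145367 / 0.10471976 = 268.76846 rpm ≈ 268.8 rpm (4 s.f.).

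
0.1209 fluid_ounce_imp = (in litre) 1 fluid_ounce_imp = 2.8413063e-05 m^3, so 0.1209 fluid_ounce_imp = 0.1209 * 2.8413063e-05 = 3.4351393e-06 m^3. 1 litre = 0.001 m^3, so 3.4351393e-06 m^3 = 3.4351393e-06 / 0.001 = 0.0034351393 litre ≈ 0.003435 litre (4 s.f.). Final answer: 0.003435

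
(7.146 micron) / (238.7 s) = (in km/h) 1 micron = 1e-06 m, so 7.146 micron = 7.146 * 1e-06 = 7.146e-06 m. 238.7 s is already in s. Combine: 7.146e-06 m / 238.7 s = 2.993716e-08 m/s. 1 km/h = 0.27777778 m/s, so 2.993716e-08 m/s = 2.993716e-08 / 0.27777778 = 1.0777377e-07 km/h ≈ 1.078e-07 km/h (4 s.f.). Final answer: 1.078e-07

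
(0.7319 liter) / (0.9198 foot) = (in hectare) 1 liter = 0.001 m^3, so 0.7319 liter = 0.7319 * 0.001 = 0.0007319 m^3. 1 foot = 0.3048 m, so 0.9198 foot = 0.9198 * 0.3048 = 0.28035504 m. Combine: 0.0007319 m^3 / 0.28035504 m = 0.0026106183 m^2. 1 hectare = 10000 m^2, so 0.0026106183 m^2 = 0.0026106183 / 10000 = 2.6106183e-07 hectare ≈ 2.611e-07 hectare (4 s.f.). Final answer: 2.611e-07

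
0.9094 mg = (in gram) 0.0009094. Check: 1 mg = 1e-06 kg, so 0.9094 mg = 0.9094 * 1e-06 = 9.094e-07 kg. 1 gram = 0.001 kg, so 9.094e-07 kg = 9.094e-07 / 0.001 = 0.0009094 gram.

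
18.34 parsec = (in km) 5.659e+14. Check: 1 parsec = 3.0856776e+16 m, so 18.34 parsec = 18.34 * 3.0856776e+16 = 5.6591327e+17 m. 1 km = 1000 m, so 5.6591327e+17 m = 5.6591327e+17 / 1000 = 5.6591327e+14 km ≈ 5.659e+14 km (4 s.f.).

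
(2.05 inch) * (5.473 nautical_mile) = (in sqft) 1 inch = 0.0254 m, so 2.05 inch = 2.05 * 0.0254 = 0.05207 m. 1 nautical_mile = 1852 m, so 5.473 nautical_mile = 5.473 * 1852 = 10135.996 m. Combine: 0.05207 m * 10135.996 m = 527.78131 m^2. 1 sqft = 0.09290304 m^2, so 527.78131 m^2 = 527.78131 / 0.09290304 = 5680.9908 sqft ≈ 5681 sqft (4 s.f.). Final answer: 5681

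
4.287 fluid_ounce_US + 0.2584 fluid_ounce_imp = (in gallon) 0.03543. Check: 1 fluid_ounce_US = 2.957353e-05 m^3, so 4.287 fluid_ounce_US = 4.287 * 2.957353e-05 = 0.00012678172 m^3. 1 fluid_ounce_imp = 2.8413063e-05 m^3, so 0.2584 fluid_ounce_imp = 0.2584 * 2.8413063e-05 = 7.3419354e-06 m^3. Sum: 0.00012678172 + 7.3419354e-06 = 0.00013412366 m^3. 1 gallon = 0.0037854118 m^3, so 0.00013412366 m^3 = 0.00013412366 / 0.0037854118 = 0.035431722 gallon ≈ 0.03543 gallon (4 s.f.).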